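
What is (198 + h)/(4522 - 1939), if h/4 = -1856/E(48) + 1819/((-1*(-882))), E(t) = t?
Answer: 22748/1139103 ≈ 0.019970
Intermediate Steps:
h = -64570/441 (h = 4*(-1856/48 + 1819/((-1*(-882)))) = 4*(-1856*1/48 + 1819/882) = 4*(-116/3 + 1819*(1/882)) = 4*(-116/3 + 1819/882) = 4*(-32285/882) = -64570/441 ≈ -146.42)
(198 + h)/(4522 - 1939) = (198 - 64570/441)/(4522 - 1939) = (22748/441)/2583 = (22748/441)*(1/2583) = 22748/1139103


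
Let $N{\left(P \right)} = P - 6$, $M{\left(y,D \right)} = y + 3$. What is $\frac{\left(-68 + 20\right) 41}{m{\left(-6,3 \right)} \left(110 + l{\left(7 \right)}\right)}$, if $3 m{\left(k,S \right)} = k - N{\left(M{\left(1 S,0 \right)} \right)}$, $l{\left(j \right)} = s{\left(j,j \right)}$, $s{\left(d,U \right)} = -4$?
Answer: $\frac{492}{53} \approx 9.283$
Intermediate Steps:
$l{\left(j \right)} = -4$
$M{\left(y,D \right)} = 3 + y$
$N{\left(P \right)} = -6 + P$ ($N{\left(P \right)} = P - 6 = -6 + P$)
$m{\left(k,S \right)} = 1 - \frac{S}{3} + \frac{k}{3}$ ($m{\left(k,S \right)} = \frac{k - \left(-6 + \left(3 + 1 S\right)\right)}{3} = \frac{k - \left(-6 + \left(3 + S\right)\right)}{3} = \frac{k - \left(-3 + S\right)}{3} = \frac{3 + k - S}{3} = 1 - \frac{S}{3} + \frac{k}{3}$)
$\frac{\left(-68 + 20\right) 41}{m{\left(-6,3 \right)} \left(110 + l{\left(7 \right)}\right)} = \frac{\left(-68 + 20\right) 41}{\left(1 - 1 + \frac{1}{3} \left(-6\right)\right) \left(110 - 4\right)} = \frac{\left(-48\right) 41}{\left(1 - 1 - 2\right) 106} = - \frac{1968}{\left(-2\right) 106} = - \frac{1968}{-212} = \left(-1968\right) \left(- \frac{1}{212}\right) = \frac{492}{53}$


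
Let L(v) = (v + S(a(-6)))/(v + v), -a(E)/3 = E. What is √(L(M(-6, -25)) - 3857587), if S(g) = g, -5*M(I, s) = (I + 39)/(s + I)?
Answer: I*√1867051406/22 ≈ 1964.1*I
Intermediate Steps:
a(E) = -3*E
M(I, s) = -(39 + I)/(5*(I + s)) (M(I, s) = -(I + 39)/(5*(s + I)) = -(39 + I)/(5*(I + s)))
L(v) = (18 + v)/(2*v) (L(v) = (v - 3*(-6))/(v + v) = (v + 18)/((2*v)) = (18 + v)*(1/(2*v)) = (18 + v)/(2*v))
√(L(M(-6, -25)) - 3857587) = √((18 + (-39 - 1*(-6))/(5*(-6 - 25)))/(2*(((-39 - 1*(-6))/(5*(-6 - 25))))) - 3857587) = √((18 + (⅕)*(-39 + 6)/(-31))/(2*(((⅕)*(-39 + 6)/(-31)))) - 3857587) = √((18 + (⅕)*(-1/31)*(-33))/(2*(((⅕)*(-1/31)*(-33)))) - 3857587) = √((18 + 33/155)/(2*(33/155)) - 3857587) = √((½)*(155/33)*(2823/155) - 3857587) = √(941/22 - 3857587) = √(-84865973/22) = I*√1867051406/22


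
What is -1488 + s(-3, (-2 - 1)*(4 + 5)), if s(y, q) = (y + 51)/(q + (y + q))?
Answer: -28288/19 ≈ -1488.8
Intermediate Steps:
s(y, q) = (51 + y)/(y + 2*q) (s(y, q) = (51 + y)/(q + (q + y)) = (51 + y)/(y + 2*q))
-1488 + s(-3, (-2 - 1)*(4 + 5)) = -1488 + (51 - 3)/(-3 + 2*((-2 - 1)*(4 + 5))) = -1488 + 48/(-3 + 2*(-3*9)) = -1488 + 48/(-3 + 2*(-27)) = -1488 + 48/(-3 - 54) = -1488 + 48/(-57) = -1488 - 1/57*48 = -1488 - 16/19 = -28288/19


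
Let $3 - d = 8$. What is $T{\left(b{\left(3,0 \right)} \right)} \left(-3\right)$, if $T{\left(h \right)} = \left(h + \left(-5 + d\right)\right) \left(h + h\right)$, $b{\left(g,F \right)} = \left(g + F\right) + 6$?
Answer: $54$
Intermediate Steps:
$d = -5$ ($d = 3 - 8 = -5$)
$b{\left(g,F \right)} = 6 + F + g$ ($b{\left(g,F \right)} = \left(F + g\right) + 6 = 6 + F + g$)
$T{\left(h \right)} = 2 h \left(-10 + h\right)$ ($T{\left(h \right)} = \left(h - 10\right) \left(h + h\right) = \left(h - 10\right) 2 h = \left(-10 + h\right) 2 h = 2 h \left(-10 + h\right)$)
$T{\left(b{\left(3,0 \right)} \right)} \left(-3\right) = 2 \left(6 + 0 + 3\right) \left(-10 + \left(6 + 0 + 3\right)\right) \left(-3\right) = 2 \cdot 9 \left(-10 + 9\right) \left(-3\right) = 2 \cdot 9 \left(-1\right) \left(-3\right) = \left(-18\right) \left(-3\right) = 54$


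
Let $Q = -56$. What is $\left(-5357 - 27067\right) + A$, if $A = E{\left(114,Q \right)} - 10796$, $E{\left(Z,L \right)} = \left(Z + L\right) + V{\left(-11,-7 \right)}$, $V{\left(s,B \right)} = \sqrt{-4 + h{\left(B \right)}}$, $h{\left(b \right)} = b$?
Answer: $-43162 + i \sqrt{11} \approx -43162.0 + 3.3166 i$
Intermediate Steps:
$V{\left(s,B \right)} = \sqrt{-4 + B}$
$E{\left(Z,L \right)} = L + Z + i \sqrt{11}$ ($E{\left(Z,L \right)} = \left(Z + L\right) + \sqrt{-4 - 7} = \left(L + Z\right) + \sqrt{-11} = \left(L + Z\right) + i \sqrt{11} = L + Z + i \sqrt{11}$)
$A = -10738 + i \sqrt{11}$ ($A = \left(-56 + 114 + i \sqrt{11}\right) - 10796 = \left(58 + i \sqrt{11}\right) - 10796 = -10738 + i \sqrt{11} \approx -10738.0 + 3.3166 i$)
$\left(-5357 - 27067\right) + A = \left(-5357 - 27067\right) - \left(10738 - i \sqrt{11}\right) = -32424 - \left(10738 - i \sqrt{11}\right) = -43162 + i \sqrt{11}$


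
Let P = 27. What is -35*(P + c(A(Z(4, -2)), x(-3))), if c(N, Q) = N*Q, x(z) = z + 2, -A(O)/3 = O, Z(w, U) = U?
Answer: -735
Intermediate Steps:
A(O) = -3*O
x(z) = 2 + z
-35*(P + c(A(Z(4, -2)), x(-3))) = -35*(27 + (-3*(-2))*(2 - 3)) = -35*(27 + 6*(-1)) = -35*(27 - 6) = -35*21 = -735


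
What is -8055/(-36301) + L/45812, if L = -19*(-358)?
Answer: 307967531/831510706 ≈ 0.37037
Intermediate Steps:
L = 6802
-8055/(-36301) + L/45812 = -8055/(-36301) + 6802/45812 = -8055*(-1/36301) + 6802*(1/45812) = 8055/36301 + 3401/22906 = 307967531/831510706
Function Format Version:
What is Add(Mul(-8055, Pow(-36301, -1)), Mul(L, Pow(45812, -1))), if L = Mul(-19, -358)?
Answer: Rational(307967531, 831510706) ≈ 0.37037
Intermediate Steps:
L = 6802
Add(Mul(-8055, Pow(-36301, -1)), Mul(L, Pow(45812, -1))) = Add(Mul(-8055, Pow(-36301, -1)), Mul(6802, Pow(45812, -1))) = Add(Mul(-8055, Rational(-1, 36301)), Mul(6802, Rational(1, 45812))) = Add(Rational(8055, 36301), Rational(3401, 22906)) = Rational(307967531, 831510706)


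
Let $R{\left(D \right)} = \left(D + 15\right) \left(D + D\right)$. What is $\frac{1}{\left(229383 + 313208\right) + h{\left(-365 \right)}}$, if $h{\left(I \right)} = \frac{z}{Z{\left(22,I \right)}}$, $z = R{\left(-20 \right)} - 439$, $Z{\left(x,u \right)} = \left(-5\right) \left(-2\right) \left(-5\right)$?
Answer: $\frac{50}{27129789} \approx 1.843 \cdot 10^{-6}$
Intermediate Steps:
$Z{\left(x,u \right)} = -50$ ($Z{\left(x,u \right)} = 10 \left(-5\right) = -50$)
$R{\left(D \right)} = 2 D \left(15 + D\right)$ ($R{\left(D \right)} = \left(15 + D\right) 2 D = 2 D \left(15 + D\right)$)
$z = -239$ ($z = 2 \left(-20\right) \left(15 - 20\right) - 439 = 2 \left(-20\right) \left(-5\right) - 439 = 200 - 439 = -239$)
$h{\left(I \right)} = \frac{239}{50}$ ($h{\left(I \right)} = - \frac{239}{-50} = \left(-239\right) \left(- \frac{1}{50}\right) = \frac{239}{50}$)
$\frac{1}{\left(229383 + 313208\right) + h{\left(-365 \right)}} = \frac{1}{\left(229383 + 313208\right) + \frac{239}{50}} = \frac{1}{542591 + \frac{239}{50}} = \frac{1}{\frac{27129789}{50}} = \frac{50}{27129789}$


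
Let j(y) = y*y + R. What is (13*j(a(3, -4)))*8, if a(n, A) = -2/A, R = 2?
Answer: 234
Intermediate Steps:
j(y) = 2 + y² (j(y) = y*y + 2 = y² + 2 = 2 + y²)
(13*j(a(3, -4)))*8 = (13*(2 + (-2/(-4))²))*8 = (13*(2 + (-2*(-¼))²))*8 = (13*(2 + (½)²))*8 = (13*(2 + ¼))*8 = (13*(9/4))*8 = (117/4)*8 = 234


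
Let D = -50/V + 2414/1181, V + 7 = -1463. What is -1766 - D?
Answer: -306950725/173607 ≈ -1768.1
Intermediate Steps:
V = -1470 (V = -7 - 1463 = -1470)
D = 360763/173607 (D = -50/(-1470) + 2414/1181 = -50*(-1/1470) + 2414*(1/1181) = 5/147 + 2414/1181 = 360763/173607 ≈ 2.0780)
-1766 - D = -1766 - 1*360763/173607 = -1766 - 360763/173607 = -306950725/173607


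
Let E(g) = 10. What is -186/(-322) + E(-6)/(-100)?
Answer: 769/1610 ≈ 0.47764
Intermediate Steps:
-186/(-322) + E(-6)/(-100) = -186/(-322) + 10/(-100) = -186*(-1/322) + 10*(-1/100) = 93/161 - 1/10 = 769/1610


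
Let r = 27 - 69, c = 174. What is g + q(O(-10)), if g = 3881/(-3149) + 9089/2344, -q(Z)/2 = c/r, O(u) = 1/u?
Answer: 564782227/51668792 ≈ 10.931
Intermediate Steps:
r = -42
q(Z) = 58/7 (q(Z) = -348/(-42) = -348*(-1)/42 = -2*(-29/7) = 58/7)
g = 19524197/7381256 (g = 3881*(-1/3149) + 9089*(1/2344) = -3881/3149 + 9089/2344 = 19524197/7381256 ≈ 2.6451)
g + q(O(-10)) = 19524197/7381256 + 58/7 = 564782227/51668792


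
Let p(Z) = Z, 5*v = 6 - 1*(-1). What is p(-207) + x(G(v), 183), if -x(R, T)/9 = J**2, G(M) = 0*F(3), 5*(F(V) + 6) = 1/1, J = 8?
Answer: -783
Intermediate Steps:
F(V) = -29/5 (F(V) = -6 + (1/5)/1 = -6 + (1/5)*1 = -6 + 1/5 = -29/5)
v = 7/5 (v = (6 - 1*(-1))/5 = (6 + 1)/5 = (1/5)*7 = 7/5 ≈ 1.4000)
G(M) = 0 (G(M) = 0*(-29/5) = 0)
x(R, T) = -576 (x(R, T) = -9*8**2 = -9*64 = -576)
p(-207) + x(G(v), 183) = -207 - 576 = -783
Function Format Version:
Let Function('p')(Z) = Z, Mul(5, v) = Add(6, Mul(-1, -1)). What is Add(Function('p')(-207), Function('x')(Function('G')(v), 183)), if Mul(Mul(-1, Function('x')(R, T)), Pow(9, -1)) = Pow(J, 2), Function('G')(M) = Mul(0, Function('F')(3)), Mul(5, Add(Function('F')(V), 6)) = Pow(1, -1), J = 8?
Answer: -783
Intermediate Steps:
Function('F')(V) = Rational(-29, 5) (Function('F')(V) = Add(-6, Mul(Rational(1, 5), Pow(1, -1))) = Add(-6, Mul(Rational(1, 5), 1)) = Add(-6, Rational(1, 5)) = Rational(-29, 5))
v = Rational(7, 5) (v = Mul(Rational(1, 5), Add(6, Mul(-1, -1))) = Mul(Rational(1, 5), Add(6, 1)) = Mul(Rational(1, 5), 7) = Rational(7, 5) ≈ 1.4000)
Function('G')(M) = 0 (Function('G')(M) = Mul(0, Rational(-29, 5)) = 0)
Function('x')(R, T) = -576 (Function('x')(R, T) = Mul(-9, Pow(8, 2)) = Mul(-9, 64) = -576)
Add(Function('p')(-207), Function('x')(Function('G')(v), 183)) = Add(-207, -576) = -783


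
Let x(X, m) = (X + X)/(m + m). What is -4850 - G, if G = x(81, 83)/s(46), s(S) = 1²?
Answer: -402631/83 ≈ -4851.0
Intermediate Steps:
x(X, m) = X/m (x(X, m) = (2*X)/((2*m)) = (2*X)*(1/(2*m)) = X/m)
s(S) = 1
G = 81/83 (G = (81/83)/1 = (81*(1/83))*1 = (81/83)*1 = 81/83 ≈ 0.97590)
-4850 - G = -4850 - 1*81/83 = -4850 - 81/83 = -402631/83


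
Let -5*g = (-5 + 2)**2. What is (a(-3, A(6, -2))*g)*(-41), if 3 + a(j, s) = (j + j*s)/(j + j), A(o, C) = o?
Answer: 369/10 ≈ 36.900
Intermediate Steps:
a(j, s) = -3 + (j + j*s)/(2*j) (a(j, s) = -3 + (j + j*s)/(j + j) = -3 + (j + j*s)/((2*j)) = -3 + (j + j*s)*(1/(2*j)) = -3 + (j + j*s)/(2*j))
g = -9/5 (g = -(-5 + 2)**2/5 = -1/5*(-3)**2 = -1/5*9 = -9/5 ≈ -1.8000)
(a(-3, A(6, -2))*g)*(-41) = ((-5/2 + (1/2)*6)*(-9/5))*(-41) = ((-5/2 + 3)*(-9/5))*(-41) = ((1/2)*(-9/5))*(-41) = -9/10*(-41) = 369/10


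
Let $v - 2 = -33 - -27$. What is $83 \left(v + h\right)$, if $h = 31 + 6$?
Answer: $2739$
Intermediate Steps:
$v = -4$ ($v = 2 - 6 = -4$)
$h = 37$
$83 \left(v + h\right) = 83 \left(-4 + 37\right) = 83 \cdot 33 = 2739$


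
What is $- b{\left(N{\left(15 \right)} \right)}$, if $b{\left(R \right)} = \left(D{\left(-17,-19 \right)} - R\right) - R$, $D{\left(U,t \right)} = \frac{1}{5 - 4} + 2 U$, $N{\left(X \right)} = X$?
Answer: $63$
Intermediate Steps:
$D{\left(U,t \right)} = 1 + 2 U$ ($D{\left(U,t \right)} = 1^{-1} + 2 U = 1 + 2 U$)
$b{\left(R \right)} = -33 - 2 R$ ($b{\left(R \right)} = \left(\left(1 + 2 \left(-17\right)\right) - R\right) - R = \left(\left(1 - 34\right) - R\right) - R = \left(-33 - R\right) - R = -33 - 2 R$)
$- b{\left(N{\left(15 \right)} \right)} = - (-33 - 30) = \left(-1\right) \left(-63\right) = 63$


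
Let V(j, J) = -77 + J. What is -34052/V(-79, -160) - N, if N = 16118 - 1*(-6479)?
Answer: -5321437/237 ≈ -22453.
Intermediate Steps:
N = 22597 (N = 16118 + 6479 = 22597)
-34052/V(-79, -160) - N = -34052/(-77 - 160) - 1*22597 = -34052/(-237) - 22597 = -34052*(-1/237) - 22597 = 34052/237 - 22597 = -5321437/237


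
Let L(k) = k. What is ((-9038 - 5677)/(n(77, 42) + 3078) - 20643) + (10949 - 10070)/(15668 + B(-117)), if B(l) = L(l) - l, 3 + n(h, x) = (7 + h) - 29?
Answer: -101257786347/4904084 ≈ -20648.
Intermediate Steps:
n(h, x) = -25 + h (n(h, x) = -3 + ((7 + h) - 29) = -3 + (-22 + h) = -25 + h)
B(l) = 0 (B(l) = l - l = 0)
((-9038 - 5677)/(n(77, 42) + 3078) - 20643) + (10949 - 10070)/(15668 + B(-117)) = ((-9038 - 5677)/((-25 + 77) + 3078) - 20643) + (10949 - 10070)/(15668 + 0) = (-14715/(52 + 3078) - 20643) + 879/15668 = (-14715/3130 - 20643) + 879*(1/15668) = (-14715*1/3130 - 20643) + 879/15668 = (-2943/626 - 20643) + 879/15668 = -12925461/626 + 879/15668 = -101257786347/4904084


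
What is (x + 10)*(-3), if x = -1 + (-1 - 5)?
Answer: -9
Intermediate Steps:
x = -7 (x = -1 - 6 = -7)
(x + 10)*(-3) = (-7 + 10)*(-3) = 3*(-3) = -9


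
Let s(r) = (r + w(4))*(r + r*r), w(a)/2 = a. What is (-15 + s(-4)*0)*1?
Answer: -15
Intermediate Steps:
w(a) = 2*a
s(r) = (8 + r)*(r + r²) (s(r) = (r + 2*4)*(r + r*r) = (r + 8)*(r + r²) = (8 + r)*(r + r²))
(-15 + s(-4)*0)*1 = (-15 - 4*(8 + (-4)² + 9*(-4))*0)*1 = (-15 - 4*(8 + 16 - 36)*0)*1 = (-15 - 4*(-12)*0)*1 = (-15 + 48*0)*1 = (-15 + 0)*1 = -15*1 = -15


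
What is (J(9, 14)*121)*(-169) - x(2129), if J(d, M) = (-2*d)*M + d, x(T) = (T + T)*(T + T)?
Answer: -13161457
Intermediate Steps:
x(T) = 4*T² (x(T) = (2*T)*(2*T) = 4*T²)
J(d, M) = d - 2*M*d (J(d, M) = -2*M*d + d = d - 2*M*d)
(J(9, 14)*121)*(-169) - x(2129) = ((9*(1 - 2*14))*121)*(-169) - 4*2129² = ((9*(1 - 28))*121)*(-169) - 4*4532641 = ((9*(-27))*121)*(-169) - 1*18130564 = -243*121*(-169) - 18130564 = -29403*(-169) - 18130564 = 4969107 - 18130564 = -13161457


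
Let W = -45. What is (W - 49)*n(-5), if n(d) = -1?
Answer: 94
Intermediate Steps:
(W - 49)*n(-5) = (-45 - 49)*(-1) = -94*(-1) = 94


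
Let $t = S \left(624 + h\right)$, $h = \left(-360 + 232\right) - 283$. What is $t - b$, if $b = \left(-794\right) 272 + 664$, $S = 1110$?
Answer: $451734$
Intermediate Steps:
$h = -411$ ($h = -128 - 283 = -411$)
$b = -215304$ ($b = -215968 + 664 = -215304$)
$t = 236430$ ($t = 1110 \left(624 - 411\right) = 1110 \cdot 213 = 236430$)
$t - b = 236430 - -215304 = 236430 + 215304 = 451734$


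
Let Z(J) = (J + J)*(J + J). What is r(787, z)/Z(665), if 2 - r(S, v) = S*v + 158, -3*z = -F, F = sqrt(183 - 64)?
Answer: -39/442225 - 787*sqrt(119)/5306700 ≈ -0.0017060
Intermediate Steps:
Z(J) = 4*J**2 (Z(J) = (2*J)*(2*J) = 4*J**2)
F = sqrt(119) ≈ 10.909
z = sqrt(119)/3 (z = -(-1)*sqrt(119)/3 = sqrt(119)/3 ≈ 3.6362)
r(S, v) = -156 - S*v (r(S, v) = 2 - (S*v + 158) = 2 - (158 + S*v) = 2 + (-158 - S*v) = -156 - S*v)
r(787, z)/Z(665) = (-156 - 1*787*sqrt(119)/3)/((4*665**2)) = (-156 - 787*sqrt(119)/3)/((4*442225)) = (-156 - 787*sqrt(119)/3)/1768900 = (-156 - 787*sqrt(119)/3)*(1/1768900) = -39/442225 - 787*sqrt(119)/5306700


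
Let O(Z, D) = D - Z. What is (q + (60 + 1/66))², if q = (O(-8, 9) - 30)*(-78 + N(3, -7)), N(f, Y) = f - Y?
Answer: 3881913025/4356 ≈ 8.9117e+5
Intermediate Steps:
q = 884 (q = ((9 - 1*(-8)) - 30)*(-78 + (3 - 1*(-7))) = ((9 + 8) - 30)*(-78 + (3 + 7)) = (17 - 30)*(-78 + 10) = -13*(-68) = 884)
(q + (60 + 1/66))² = (884 + (60 + 1/66))² = (884 + 3961/66)² = (62305/66)² = 3881913025/4356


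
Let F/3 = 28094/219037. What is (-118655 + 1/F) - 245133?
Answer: -30660561179/84282 ≈ -3.6379e+5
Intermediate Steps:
F = 84282/219037 (F = 3*(28094/219037) = 84282/219037 ≈ 0.38478)
(-118655 + 1/F) - 245133 = (-118655 + 1/(84282/219037)) - 245133 = (-118655 + 219037/84282) - 245133 = -10000261673/84282 - 245133 = -30660561179/84282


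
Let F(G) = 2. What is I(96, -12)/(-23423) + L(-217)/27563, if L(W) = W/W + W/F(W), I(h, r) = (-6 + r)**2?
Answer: -532483/30028286 ≈ -0.017733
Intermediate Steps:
L(W) = 1 + W/2 (L(W) = W/W + W/2 = 1 + W*(1/2) = 1 + W/2)
I(96, -12)/(-23423) + L(-217)/27563 = (-6 - 12)**2/(-23423) + (1 + (1/2)*(-217))/27563 = (-18)**2*(-1/23423) + (1 - 217/2)*(1/27563) = 324*(-1/23423) - 215/2*1/27563 = -324/23423 - 5/1282 = -532483/30028286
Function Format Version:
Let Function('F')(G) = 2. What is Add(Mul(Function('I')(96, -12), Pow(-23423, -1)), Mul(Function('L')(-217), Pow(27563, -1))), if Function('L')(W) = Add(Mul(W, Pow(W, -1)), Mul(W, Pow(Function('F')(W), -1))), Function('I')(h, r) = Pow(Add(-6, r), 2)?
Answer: Rational(-532483, 30028286) ≈ -0.017733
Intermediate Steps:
Function('L')(W) = Add(1, Mul(Rational(1, 2), W)) (Function('L')(W) = Add(Mul(W, Pow(W, -1)), Mul(W, Pow(2, -1))) = Add(1, Mul(W, Rational(1, 2))) = Add(1, Mul(Rational(1, 2), W)))
Add(Mul(Function('I')(96, -12), Pow(-23423, -1)), Mul(Function('L')(-217), Pow(27563, -1))) = Add(Mul(Pow(Add(-6, -12), 2), Pow(-23423, -1)), Mul(Add(1, Mul(Rational(1, 2), -217)), Pow(27563, -1))) = Add(Mul(Pow(-18, 2), Rational(-1, 23423)), Mul(Add(1, Rational(-217, 2)), Rational(1, 27563))) = Add(Mul(324, Rational(-1, 23423)), Mul(Rational(-215, 2), Rational(1, 27563))) = Add(Rational(-324, 23423), Rational(-5, 1282)) = Rational(-532483, 30028286)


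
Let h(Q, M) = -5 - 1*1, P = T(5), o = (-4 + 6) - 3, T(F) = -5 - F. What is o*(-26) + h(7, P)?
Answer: 20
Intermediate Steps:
o = -1 (o = 2 - 3 = -1)
P = -10 (P = -5 - 1*5 = -5 - 5 = -10)
h(Q, M) = -6 (h(Q, M) = -5 - 1 = -6)
o*(-26) + h(7, P) = -1*(-26) - 6 = 26 - 6 = 20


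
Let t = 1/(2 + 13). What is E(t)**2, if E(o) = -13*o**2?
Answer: 169/50625 ≈ 0.0033383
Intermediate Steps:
t = 1/15 ≈ 0.066667
E(t)**2 = (-13*(1/15)**2)**2 = (-13*1/225)**2 = (-13/225)**2 = 169/50625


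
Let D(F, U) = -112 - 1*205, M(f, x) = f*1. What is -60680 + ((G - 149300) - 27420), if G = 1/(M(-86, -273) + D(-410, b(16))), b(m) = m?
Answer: -95672201/403 ≈ -2.3740e+5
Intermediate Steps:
M(f, x) = f
D(F, U) = -317 (D(F, U) = -112 - 205 = -317)
G = -1/403 (G = 1/(-86 - 317) = 1/(-403) = -1/403 ≈ -0.0024814)
-60680 + ((G - 149300) - 27420) = -60680 + ((-1/403 - 149300) - 27420) = -60680 + (-60167901/403 - 27420) = -60680 - 71218161/403 = -95672201/403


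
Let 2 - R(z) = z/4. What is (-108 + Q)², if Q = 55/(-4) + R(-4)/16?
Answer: 3783025/256 ≈ 14777.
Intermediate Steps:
R(z) = 2 - z/4
Q = -217/16 (Q = 55/(-4) + (2 - ¼*(-4))/16 = 55*(-¼) + (2 + 1)*(1/16) = -55/4 + 3*(1/16) = -55/4 + 3/16 = -217/16 ≈ -13.563)
(-108 + Q)² = (-108 - 217/16)² = (-1945/16)² = 3783025/256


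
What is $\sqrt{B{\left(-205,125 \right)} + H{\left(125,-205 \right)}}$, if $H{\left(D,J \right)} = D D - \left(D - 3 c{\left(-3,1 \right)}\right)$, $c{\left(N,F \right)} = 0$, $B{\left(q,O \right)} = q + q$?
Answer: $\sqrt{15090} \approx 122.84$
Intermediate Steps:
$B{\left(q,O \right)} = 2 q$
$H{\left(D,J \right)} = D^{2} - D$ ($H{\left(D,J \right)} = D D - \left(D - 0\right) = D^{2} - \left(D + 0\right) = D^{2} - D$)
$\sqrt{B{\left(-205,125 \right)} + H{\left(125,-205 \right)}} = \sqrt{2 \left(-205\right) + 125 \left(-1 + 125\right)} = \sqrt{-410 + 125 \cdot 124} = \sqrt{-410 + 15500} = \sqrt{15090}$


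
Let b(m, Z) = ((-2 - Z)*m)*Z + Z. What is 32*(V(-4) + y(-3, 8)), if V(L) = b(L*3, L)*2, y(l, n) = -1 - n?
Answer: 5600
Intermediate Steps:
b(m, Z) = Z + Z*m*(-2 - Z) (b(m, Z) = (m*(-2 - Z))*Z + Z = Z*m*(-2 - Z) + Z = Z + Z*m*(-2 - Z))
V(L) = 2*L*(1 - 6*L - 3*L**2) (V(L) = (L*(1 - 2*L*3 - L*L*3))*2 = (L*(1 - 6*L - L*3*L))*2 = (L*(1 - 6*L - 3*L**2))*2 = 2*L*(1 - 6*L - 3*L**2))
32*(V(-4) + y(-3, 8)) = 32*(2*(-4)*(1 - 6*(-4) - 3*(-4)**2) + (-1 - 1*8)) = 32*(2*(-4)*(1 + 24 - 3*16) + (-1 - 8)) = 32*(2*(-4)*(1 + 24 - 48) - 9) = 32*(2*(-4)*(-23) - 9) = 32*(184 - 9) = 32*175 = 5600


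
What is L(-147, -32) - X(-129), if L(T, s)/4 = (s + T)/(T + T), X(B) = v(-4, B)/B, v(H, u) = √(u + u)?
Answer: 358/147 + I*√258/129 ≈ 2.4354 + 0.12451*I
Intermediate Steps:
v(H, u) = √2*√u (v(H, u) = √(2*u) = √2*√u)
X(B) = √2/√B (X(B) = (√2*√B)/B = √2/√B)
L(T, s) = 2*(T + s)/T (L(T, s) = 4*((s + T)/(T + T)) = 4*((T + s)/((2*T))) = 4*((T + s)*(1/(2*T))) = 4*((T + s)/(2*T)) = 2*(T + s)/T)
L(-147, -32) - X(-129) = (2 + 2*(-32)/(-147)) - √2/√(-129) = (2 + 2*(-32)*(-1/147)) - √2*(-I*√129/129) = (2 + 64/147) - (-1)*I*√258/129 = 358/147 + I*√258/129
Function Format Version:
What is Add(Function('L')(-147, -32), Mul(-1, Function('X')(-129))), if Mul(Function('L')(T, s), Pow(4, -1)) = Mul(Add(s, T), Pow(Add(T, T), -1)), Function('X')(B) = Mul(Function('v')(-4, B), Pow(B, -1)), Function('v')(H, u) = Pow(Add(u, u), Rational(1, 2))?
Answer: Add(Rational(358, 147), Mul(Rational(1, 129), I, Pow(258, Rational(1, 2)))) ≈ Add(2.4354, Mul(0.12451, I))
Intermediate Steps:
Function('v')(H, u) = Mul(Pow(2, Rational(1, 2)), Pow(u, Rational(1, 2))) (Function('v')(H, u) = Pow(Mul(2, u), Rational(1, 2)) = Mul(Pow(2, Rational(1, 2)), Pow(u, Rational(1, 2))))
Function('X')(B) = Mul(Pow(2, Rational(1, 2)), Pow(B, Rational(-1, 2))) (Function('X')(B) = Mul(Mul(Pow(2, Rational(1, 2)), Pow(B, Rational(1, 2))), Pow(B, -1)) = Mul(Pow(2, Rational(1, 2)), Pow(B, Rational(-1, 2))))
Function('L')(T, s) = Mul(2, Pow(T, -1), Add(T, s)) (Function('L')(T, s) = Mul(4, Mul(Add(s, T), Pow(Add(T, T), -1))) = Mul(4, Mul(Add(T, s), Pow(Mul(2, T), -1))) = Mul(4, Mul(Add(T, s), Mul(Rational(1, 2), Pow(T, -1)))) = Mul(4, Mul(Rational(1, 2), Pow(T, -1), Add(T, s))) = Mul(2, Pow(T, -1), Add(T, s)))
Add(Function('L')(-147, -32), Mul(-1, Function('X')(-129))) = Add(Add(2, Mul(2, -32, Pow(-147, -1))), Mul(-1, Mul(Pow(2, Rational(1, 2)), Pow(-129, Rational(-1, 2))))) = Add(Add(2, Mul(2, -32, Rational(-1, 147))), Mul(-1, Mul(Pow(2, Rational(1, 2)), Mul(Rational(-1, 129), I, Pow(129, Rational(1, 2)))))) = Add(Add(2, Rational(64, 147)), Mul(-1, Mul(Rational(-1, 129), I, Pow(258, Rational(1, 2))))) = Add(Rational(358, 147), Mul(Rational(1, 129), I, Pow(258, Rational(1, 2))))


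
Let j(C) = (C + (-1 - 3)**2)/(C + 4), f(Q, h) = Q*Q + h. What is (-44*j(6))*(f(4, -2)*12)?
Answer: -81312/5 ≈ -16262.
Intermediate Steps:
f(Q, h) = h + Q**2 (f(Q, h) = Q**2 + h = h + Q**2)
j(C) = (16 + C)/(4 + C) (j(C) = (C + (-4)**2)/(4 + C) = (C + 16)/(4 + C) = (16 + C)/(4 + C))
(-44*j(6))*(f(4, -2)*12) = (-44*(16 + 6)/(4 + 6))*((-2 + 4**2)*12) = (-44*22/10)*((-2 + 16)*12) = (-22*22/5)*(14*12) = -44*11/5*168 = -484/5*168 = -81312/5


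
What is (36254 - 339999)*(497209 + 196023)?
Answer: -210565753840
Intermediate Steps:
(36254 - 339999)*(497209 + 196023) = -303745*693232 = -210565753840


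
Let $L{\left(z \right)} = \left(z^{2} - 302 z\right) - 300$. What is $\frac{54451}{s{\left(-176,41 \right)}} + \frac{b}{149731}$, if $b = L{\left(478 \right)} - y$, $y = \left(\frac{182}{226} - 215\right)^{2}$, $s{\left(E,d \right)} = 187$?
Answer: $\frac{6129194417493}{21031066529} \approx 291.44$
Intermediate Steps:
$L{\left(z \right)} = -300 + z^{2} - 302 z$
$y = \frac{585833616}{12769}$ ($y = \left(182 \cdot \frac{1}{226} - 215\right)^{2} = \left(\frac{91}{113} - 215\right)^{2} = \left(- \frac{24204}{113}\right)^{2} = \frac{585833616}{12769} \approx 45879.0$)
$b = \frac{484566116}{12769}$ ($b = \left(-300 + 478^{2} - 144356\right) - \frac{585833616}{12769} = \left(-300 + 228484 - 144356\right) - \frac{585833616}{12769} = 83828 - \frac{585833616}{12769} = \frac{484566116}{12769} \approx 37949.0$)
$\frac{54451}{s{\left(-176,41 \right)}} + \frac{b}{149731} = \frac{54451}{187} + \frac{484566116}{12769 \cdot 149731} = 54451 \cdot \frac{1}{187} + \frac{484566116}{12769} \cdot \frac{1}{149731} = \frac{3203}{11} + \frac{484566116}{1911915139} = \frac{6129194417493}{21031066529}$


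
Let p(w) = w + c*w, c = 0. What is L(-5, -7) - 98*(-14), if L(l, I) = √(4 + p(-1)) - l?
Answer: 1377 + √3 ≈ 1378.7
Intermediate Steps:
p(w) = w (p(w) = w + 0*w = w + 0 = w)
L(l, I) = √3 - l (L(l, I) = √(4 - 1) - l = √3 - l)
L(-5, -7) - 98*(-14) = (√3 - 1*(-5)) - 98*(-14) = (√3 + 5) + 1372 = (5 + √3) + 1372 = 1377 + √3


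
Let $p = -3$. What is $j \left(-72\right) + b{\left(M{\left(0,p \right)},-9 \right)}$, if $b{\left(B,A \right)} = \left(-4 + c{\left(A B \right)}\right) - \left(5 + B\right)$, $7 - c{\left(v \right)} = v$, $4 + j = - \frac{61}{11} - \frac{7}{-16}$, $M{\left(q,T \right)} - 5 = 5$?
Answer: $\frac{16143}{22} \approx 733.77$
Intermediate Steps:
$M{\left(q,T \right)} = 10$ ($M{\left(q,T \right)} = 5 + 5 = 10$)
$j = - \frac{1603}{176}$ ($j = -4 - \left(- \frac{7}{16} + \frac{61}{11}\right) = -4 - \frac{899}{176} = - \frac{1603}{176} \approx -9.108$)
$c{\left(v \right)} = 7 - v$
$b{\left(B,A \right)} = -2 - B - A B$ ($b{\left(B,A \right)} = \left(-4 - \left(-7 + A B\right)\right) - \left(5 + B\right) = \left(3 - A B\right) - \left(5 + B\right) = -2 - B - A B$)
$j \left(-72\right) + b{\left(M{\left(0,p \right)},-9 \right)} = \left(- \frac{1603}{176}\right) \left(-72\right) - \left(12 - 90\right) = \frac{14427}{22} - -78 = \frac{14427}{22} + 78 = \frac{16143}{22}$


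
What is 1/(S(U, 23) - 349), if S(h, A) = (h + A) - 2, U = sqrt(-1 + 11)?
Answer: -164/53787 - sqrt(10)/107574 ≈ -0.0030785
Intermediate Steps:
U = sqrt(10) ≈ 3.1623
S(h, A) = -2 + A + h (S(h, A) = (A + h) - 2 = -2 + A + h)
1/(S(U, 23) - 349) = 1/((-2 + 23 + sqrt(10)) - 349) = 1/((21 + sqrt(10)) - 349) = 1/(-328 + sqrt(10))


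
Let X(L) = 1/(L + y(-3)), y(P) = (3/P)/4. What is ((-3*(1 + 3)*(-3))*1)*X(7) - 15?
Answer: -29/3 ≈ -9.6667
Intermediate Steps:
y(P) = 3/(4*P) (y(P) = (3/P)*(1/4) = 3/(4*P))
X(L) = 1/(-1/4 + L) (X(L) = 1/(L + (3/4)/(-3)) = 1/(L + (3/4)*(-1/3)) = 1/(L - 1/4) = 1/(-1/4 + L))
((-3*(1 + 3)*(-3))*1)*X(7) - 15 = ((-3*(1 + 3)*(-3))*1)*(4/(-1 + 4*7)) - 15 = ((-3*4*(-3))*1)*(4/(-1 + 28)) - 15 = (-12*(-3)*1)*(4/27) - 15 = (36*1)*(4*(1/27)) - 15 = 36*(4/27) - 15 = 16/3 - 15 = -29/3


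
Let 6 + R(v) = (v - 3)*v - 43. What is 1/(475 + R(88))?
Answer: 1/7906 ≈ 0.00012649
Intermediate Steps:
R(v) = -49 + v*(-3 + v) (R(v) = -6 + ((v - 3)*v - 43) = -6 + ((-3 + v)*v - 43) = -6 + (v*(-3 + v) - 43) = -6 + (-43 + v*(-3 + v)) = -49 + v*(-3 + v))
1/(475 + R(88)) = 1/(475 + (-49 + 88² - 3*88)) = 1/(475 + (-49 + 7744 - 264)) = 1/(475 + 7431) = 1/7906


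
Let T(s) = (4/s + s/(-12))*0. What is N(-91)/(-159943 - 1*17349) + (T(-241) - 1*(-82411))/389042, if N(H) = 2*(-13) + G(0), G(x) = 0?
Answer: 1827615763/8621754283 ≈ 0.21198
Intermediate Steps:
N(H) = -26 (N(H) = 2*(-13) + 0 = -26 + 0 = -26)
T(s) = 0 (T(s) = (4/s + s*(-1/12))*0 = (4/s - s/12)*0 = 0)
N(-91)/(-159943 - 1*17349) + (T(-241) - 1*(-82411))/389042 = -26/(-159943 - 1*17349) + (0 - 1*(-82411))/389042 = -26/(-159943 - 17349) + (0 + 82411)*(1/389042) = -26/(-177292) + 82411*(1/389042) = -26*(-1/177292) + 82411/389042 = 13/88646 + 82411/389042 = 1827615763/8621754283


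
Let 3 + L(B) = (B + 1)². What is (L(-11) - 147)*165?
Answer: -8250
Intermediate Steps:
L(B) = -3 + (1 + B)² (L(B) = -3 + (B + 1)² = -3 + (1 + B)²)
(L(-11) - 147)*165 = ((-3 + (1 - 11)²) - 147)*165 = ((-3 + (-10)²) - 147)*165 = ((-3 + 100) - 147)*165 = (97 - 147)*165 = -50*165 = -8250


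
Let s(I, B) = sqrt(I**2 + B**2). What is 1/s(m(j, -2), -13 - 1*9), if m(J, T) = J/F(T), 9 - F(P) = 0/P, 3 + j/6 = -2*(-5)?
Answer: 3*sqrt(1138)/2276 ≈ 0.044465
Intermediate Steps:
j = 42 (j = -18 + 6*(-2*(-5)) = -18 + 6*10 = -18 + 60 = 42)
F(P) = 9 (F(P) = 9 - 0/P = 9 - 1*0 = 9 + 0 = 9)
m(J, T) = J/9
s(I, B) = sqrt(B**2 + I**2)
1/s(m(j, -2), -13 - 1*9) = 1/(sqrt((-13 - 1*9)**2 + ((1/9)*42)**2)) = 1/(sqrt((-13 - 9)**2 + (14/3)**2)) = 1/(sqrt((-22)**2 + 196/9)) = 1/(sqrt(484 + 196/9)) = 1/(sqrt(4552/9)) = 1/(2*sqrt(1138)/3) = 3*sqrt(1138)/2276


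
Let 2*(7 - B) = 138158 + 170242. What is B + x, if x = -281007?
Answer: -435200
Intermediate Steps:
B = -154193 (B = 7 - (138158 + 170242)/2 = 7 - ½*308400 = 7 - 154200 = -154193)
B + x = -154193 - 281007 = -435200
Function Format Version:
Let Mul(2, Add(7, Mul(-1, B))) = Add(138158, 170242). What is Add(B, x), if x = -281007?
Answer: -435200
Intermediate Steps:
B = -154193 (B = Add(7, Mul(Rational(-1, 2), Add(138158, 170242))) = Add(7, Mul(Rational(-1, 2), 308400)) = Add(7, -154200) = -154193)
Add(B, x) = Add(-154193, -281007) = -435200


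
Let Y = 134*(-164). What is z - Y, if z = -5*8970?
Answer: -22874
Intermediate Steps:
Y = -21976
z = -44850
z - Y = -44850 - 1*(-21976) = -44850 + 21976 = -22874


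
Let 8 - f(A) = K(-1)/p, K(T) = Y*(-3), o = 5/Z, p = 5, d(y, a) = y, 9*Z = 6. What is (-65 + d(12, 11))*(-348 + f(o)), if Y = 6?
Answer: 89146/5 ≈ 17829.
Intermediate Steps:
Z = ⅔ (Z = (⅑)*6 = ⅔ ≈ 0.66667)
o = 15/2 (o = 5/(⅔) = 5*(3/2) = 15/2 ≈ 7.5000)
K(T) = -18 (K(T) = 6*(-3) = -18)
f(A) = 58/5 (f(A) = 8 - (-18)/5 = 8 - 1*(-18/5) = 8 + 18/5 = 58/5)
(-65 + d(12, 11))*(-348 + f(o)) = (-65 + 12)*(-348 + 58/5) = -53*(-1682/5) = 89146/5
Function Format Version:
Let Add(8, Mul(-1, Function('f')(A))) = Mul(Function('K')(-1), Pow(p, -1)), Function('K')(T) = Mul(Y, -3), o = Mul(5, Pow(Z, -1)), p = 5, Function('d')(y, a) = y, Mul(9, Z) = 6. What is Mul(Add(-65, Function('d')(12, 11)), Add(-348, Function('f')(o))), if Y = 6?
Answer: Rational(89146, 5) ≈ 17829.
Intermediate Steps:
Z = Rational(2, 3) (Z = Mul(Rational(1, 9), 6) = Rational(2, 3) ≈ 0.66667)
o = Rational(15, 2) (o = Mul(5, Pow(Rational(2, 3), -1)) = Mul(5, Rational(3, 2)) = Rational(15, 2) ≈ 7.5000)
Function('K')(T) = -18 (Function('K')(T) = Mul(6, -3) = -18)
Function('f')(A) = Rational(58, 5) (Function('f')(A) = Add(8, Mul(-1, Mul(-18, Pow(5, -1)))) = Add(8, Mul(-1, Mul(-18, Rational(1, 5)))) = Add(8, Mul(-1, Rational(-18, 5))) = Add(8, Rational(18, 5)) = Rational(58, 5))
Mul(Add(-65, Function('d')(12, 11)), Add(-348, Function('f')(o))) = Mul(Add(-65, 12), Add(-348, Rational(58, 5))) = Mul(-53, Rational(-1682, 5)) = Rational(89146, 5)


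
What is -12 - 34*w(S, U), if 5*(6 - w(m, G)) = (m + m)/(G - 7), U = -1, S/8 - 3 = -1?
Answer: -1216/5 ≈ -243.20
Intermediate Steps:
S = 16 (S = 24 + 8*(-1) = 24 - 8 = 16)
w(m, G) = 6 - 2*m/(5*(-7 + G)) (w(m, G) = 6 - (m + m)/(5*(G - 7)) = 6 - 2*m/(5*(-7 + G)))
-12 - 34*w(S, U) = -12 - 68*(-105 - 1*16 + 15*(-1))/(5*(-7 - 1)) = -12 - 68*(-105 - 16 - 15)/(5*(-8)) = -12 - 68*(-1)*(-136)/(5*8) = -12 - 34*34/5 = -12 - 1156/5 = -1216/5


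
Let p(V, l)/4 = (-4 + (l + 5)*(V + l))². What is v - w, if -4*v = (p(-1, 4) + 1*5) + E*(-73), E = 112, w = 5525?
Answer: -16045/4 ≈ -4011.3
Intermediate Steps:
p(V, l) = 4*(-4 + (5 + l)*(V + l))² (p(V, l) = 4*(-4 + (l + 5)*(V + l))² = 4*(-4 + (5 + l)*(V + l))²)
v = 6055/4 (v = -((4*(-4 + 4² + 5*(-1) + 5*4 - 1*4)² + 1*5) + 112*(-73))/4 = -((4*(-4 + 16 - 5 + 20 - 4)² + 5) - 8176)/4 = -((4*23² + 5) - 8176)/4 = -((4*529 + 5) - 8176)/4 = -((2116 + 5) - 8176)/4 = -(2121 - 8176)/4 = -¼*(-6055) = 6055/4 ≈ 1513.8)
v - w = 6055/4 - 1*5525 = 6055/4 - 5525 = -16045/4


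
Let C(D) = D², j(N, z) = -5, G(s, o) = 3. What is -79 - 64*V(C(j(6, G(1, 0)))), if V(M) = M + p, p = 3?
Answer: -1871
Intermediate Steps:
V(M) = 3 + M (V(M) = M + 3 = 3 + M)
-79 - 64*V(C(j(6, G(1, 0)))) = -79 - 64*(3 + (-5)²) = -79 - 64*(3 + 25) = -79 - 64*28 = -79 - 1792 = -1871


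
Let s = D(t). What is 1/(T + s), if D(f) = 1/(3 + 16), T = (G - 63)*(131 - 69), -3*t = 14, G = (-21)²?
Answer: 19/445285 ≈ 4.2669e-5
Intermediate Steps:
G = 441
t = -14/3 (t = -⅓*14 = -14/3 ≈ -4.6667)
T = 23436 (T = (441 - 63)*(131 - 69) = 378*62 = 23436)
D(f) = 1/19
s = 1/19 ≈ 0.052632
1/(T + s) = 1/(23436 + 1/19) = 1/(445285/19) = 19/445285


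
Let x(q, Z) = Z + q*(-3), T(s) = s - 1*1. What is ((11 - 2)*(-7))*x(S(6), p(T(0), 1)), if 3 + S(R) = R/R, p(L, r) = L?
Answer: -315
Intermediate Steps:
T(s) = -1 + s (T(s) = s - 1 = -1 + s)
S(R) = -2 (S(R) = -3 + R/R = -3 + 1 = -2)
x(q, Z) = Z - 3*q
((11 - 2)*(-7))*x(S(6), p(T(0), 1)) = ((11 - 2)*(-7))*((-1 + 0) - 3*(-2)) = (9*(-7))*(-1 + 6) = -63*5 = -315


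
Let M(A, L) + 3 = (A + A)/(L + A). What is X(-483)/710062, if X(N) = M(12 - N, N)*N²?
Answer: 37092951/1420124 ≈ 26.120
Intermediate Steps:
M(A, L) = -3 + 2*A/(A + L) (M(A, L) = -3 + (A + A)/(L + A) = -3 + (2*A)/(A + L) = -3 + 2*A/(A + L))
X(N) = N²*(-1 - N/6) (X(N) = ((-(12 - N) - 3*N)/((12 - N) + N))*N² = (((-12 + N) - 3*N)/12)*N² = ((-12 - 2*N)/12)*N² = (-1 - N/6)*N² = N²*(-1 - N/6))
X(-483)/710062 = ((⅙)*(-483)²*(-6 - 1*(-483)))/710062 = ((⅙)*233289*(-6 + 483))*(1/710062) = ((⅙)*233289*477)*(1/710062) = (37092951/2)*(1/710062) = 37092951/1420124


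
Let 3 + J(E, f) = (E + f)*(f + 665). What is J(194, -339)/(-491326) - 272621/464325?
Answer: -111995749721/228134944950 ≈ -0.49092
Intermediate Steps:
J(E, f) = -3 + (665 + f)*(E + f) (J(E, f) = -3 + (E + f)*(f + 665) = -3 + (E + f)*(665 + f) = -3 + (665 + f)*(E + f))
J(194, -339)/(-491326) - 272621/464325 = (-3 + (-339)² + 665*194 + 665*(-339) + 194*(-339))/(-491326) - 272621/464325 = (-3 + 114921 + 129010 - 225435 - 65766)*(-1/491326) - 272621*1/464325 = -47273*(-1/491326) - 272621/464325 = 47273/491326 - 272621/464325 = -111995749721/228134944950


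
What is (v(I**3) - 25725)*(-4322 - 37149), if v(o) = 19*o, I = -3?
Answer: 1088116098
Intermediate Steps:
(v(I**3) - 25725)*(-4322 - 37149) = (19*(-3)**3 - 25725)*(-4322 - 37149) = (19*(-27) - 25725)*(-41471) = (-513 - 25725)*(-41471) = -26238*(-41471) = 1088116098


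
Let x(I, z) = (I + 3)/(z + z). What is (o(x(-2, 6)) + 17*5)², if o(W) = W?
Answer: 1042441/144 ≈ 7239.2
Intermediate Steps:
x(I, z) = (3 + I)/(2*z) (x(I, z) = (3 + I)/((2*z)) = (3 + I)*(1/(2*z)) = (3 + I)/(2*z))
(o(x(-2, 6)) + 17*5)² = ((½)*(3 - 2)/6 + 17*5)² = ((½)*(⅙)*1 + 85)² = (1/12 + 85)² = (1021/12)² = 1042441/144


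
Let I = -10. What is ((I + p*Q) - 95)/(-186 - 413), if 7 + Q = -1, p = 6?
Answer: 153/599 ≈ 0.25543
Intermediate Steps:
Q = -8 (Q = -7 - 1 = -8)
((I + p*Q) - 95)/(-186 - 413) = ((-10 + 6*(-8)) - 95)/(-186 - 413) = ((-10 - 48) - 95)/(-599) = (-58 - 95)*(-1/599) = -153*(-1/599) = 153/599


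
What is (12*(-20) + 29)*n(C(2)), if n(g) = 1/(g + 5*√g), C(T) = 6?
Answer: 211/19 - 1055*√6/114 ≈ -11.563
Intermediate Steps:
(12*(-20) + 29)*n(C(2)) = (12*(-20) + 29)/(6 + 5*√6) = (-240 + 29)/(6 + 5*√6) = -211/(6 + 5*√6)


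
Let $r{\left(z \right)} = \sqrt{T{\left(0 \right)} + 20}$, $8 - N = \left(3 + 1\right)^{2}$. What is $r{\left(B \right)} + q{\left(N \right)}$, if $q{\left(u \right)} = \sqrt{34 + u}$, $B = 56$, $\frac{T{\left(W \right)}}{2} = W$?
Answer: $\sqrt{26} + 2 \sqrt{5} \approx 9.5712$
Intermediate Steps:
$T{\left(W \right)} = 2 W$
$N = -8$ ($N = 8 - \left(3 + 1\right)^{2} = 8 - 4^{2} = 8 - 16 = -8$)
$r{\left(z \right)} = 2 \sqrt{5}$ ($r{\left(z \right)} = \sqrt{2 \cdot 0 + 20} = \sqrt{0 + 20} = \sqrt{20} = 2 \sqrt{5}$)
$r{\left(B \right)} + q{\left(N \right)} = 2 \sqrt{5} + \sqrt{34 - 8} = 2 \sqrt{5} + \sqrt{26} = \sqrt{26} + 2 \sqrt{5}$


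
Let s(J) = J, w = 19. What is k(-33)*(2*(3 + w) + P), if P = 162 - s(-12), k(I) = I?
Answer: -7194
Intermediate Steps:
P = 174 (P = 162 - 1*(-12) = 162 + 12 = 174)
k(-33)*(2*(3 + w) + P) = -33*(2*(3 + 19) + 174) = -33*(2*22 + 174) = -33*(44 + 174) = -33*218 = -7194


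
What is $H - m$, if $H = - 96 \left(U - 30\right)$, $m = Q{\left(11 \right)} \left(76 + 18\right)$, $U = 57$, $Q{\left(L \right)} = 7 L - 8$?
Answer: $-9078$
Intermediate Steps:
$Q{\left(L \right)} = -8 + 7 L$
$m = 6486$ ($m = \left(-8 + 7 \cdot 11\right) \left(76 + 18\right) = \left(-8 + 77\right) 94 = 69 \cdot 94 = 6486$)
$H = -2592$ ($H = - 96 \left(57 - 30\right) = \left(-96\right) 27 = -2592$)
$H - m = -2592 - 6486 = -9078$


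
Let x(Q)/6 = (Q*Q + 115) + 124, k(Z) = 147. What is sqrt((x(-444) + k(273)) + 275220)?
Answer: sqrt(1459617) ≈ 1208.1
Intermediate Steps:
x(Q) = 1434 + 6*Q**2 (x(Q) = 6*((Q*Q + 115) + 124) = 6*((Q**2 + 115) + 124) = 6*((115 + Q**2) + 124) = 6*(239 + Q**2) = 1434 + 6*Q**2)
sqrt((x(-444) + k(273)) + 275220) = sqrt(((1434 + 6*(-444)**2) + 147) + 275220) = sqrt(((1434 + 6*197136) + 147) + 275220) = sqrt(((1434 + 1182816) + 147) + 275220) = sqrt((1184250 + 147) + 275220) = sqrt(1184397 + 275220) = sqrt(1459617)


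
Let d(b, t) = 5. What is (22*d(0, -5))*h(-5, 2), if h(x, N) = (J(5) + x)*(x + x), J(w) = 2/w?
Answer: 5060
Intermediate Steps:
h(x, N) = 2*x*(⅖ + x) (h(x, N) = (2/5 + x)*(x + x) = (2*(⅕) + x)*(2*x) = (⅖ + x)*(2*x) = 2*x*(⅖ + x))
(22*d(0, -5))*h(-5, 2) = (22*5)*((⅖)*(-5)*(2 + 5*(-5))) = 110*((⅖)*(-5)*(2 - 25)) = 110*((⅖)*(-5)*(-23)) = 110*46 = 5060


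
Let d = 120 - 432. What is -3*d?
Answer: 936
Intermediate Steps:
d = -312
-3*d = -3*(-312) = 936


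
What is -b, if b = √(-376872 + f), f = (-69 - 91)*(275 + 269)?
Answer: -2*I*√115978 ≈ -681.11*I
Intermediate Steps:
f = -87040 (f = -160*544 = -87040)
b = 2*I*√115978 (b = √(-376872 - 87040) = √(-463912) = 2*I*√115978 ≈ 681.11*I)
-b = -2*I*√115978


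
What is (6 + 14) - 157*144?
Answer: -22588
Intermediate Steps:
(6 + 14) - 157*144 = 20 - 22608 = -22588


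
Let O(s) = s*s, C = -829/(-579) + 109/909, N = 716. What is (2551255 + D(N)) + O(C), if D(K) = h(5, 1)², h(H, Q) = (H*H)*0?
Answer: 78522960143772271/30778140969 ≈ 2.5513e+6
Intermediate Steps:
h(H, Q) = 0 (h(H, Q) = H²*0 = 0)
C = 272224/175437 (C = -829*(-1/579) + 109*(1/909) = 829/579 + 109/909 = 272224/175437 ≈ 1.5517)
O(s) = s²
D(K) = 0 (D(K) = 0² = 0)
(2551255 + D(N)) + O(C) = (2551255 + 0) + (272224/175437)² = 2551255 + 74105906176/30778140969 = 78522960143772271/30778140969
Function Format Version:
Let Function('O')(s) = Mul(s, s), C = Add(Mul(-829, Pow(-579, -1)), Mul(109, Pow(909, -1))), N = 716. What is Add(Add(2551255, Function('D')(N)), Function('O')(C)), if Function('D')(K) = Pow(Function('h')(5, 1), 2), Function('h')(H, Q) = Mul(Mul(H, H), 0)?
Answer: Rational(78522960143772271, 30778140969) ≈ 2.5513e+6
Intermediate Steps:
Function('h')(H, Q) = 0 (Function('h')(H, Q) = Mul(Pow(H, 2), 0) = 0)
C = Rational(272224, 175437) (C = Add(Mul(-829, Rational(-1, 579)), Mul(109, Rational(1, 909))) = Add(Rational(829, 579), Rational(109, 909)) = Rational(272224, 175437) ≈ 1.5517)
Function('O')(s) = Pow(s, 2)
Function('D')(K) = 0 (Function('D')(K) = Pow(0, 2) = 0)
Add(Add(2551255, Function('D')(N)), Function('O')(C)) = Add(Add(2551255, 0), Pow(Rational(272224, 175437), 2)) = Add(2551255, Rational(74105906176, 30778140969)) = Rational(78522960143772271, 30778140969)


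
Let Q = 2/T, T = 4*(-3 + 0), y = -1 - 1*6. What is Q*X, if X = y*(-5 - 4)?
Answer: -21/2 ≈ -10.500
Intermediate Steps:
y = -7 (y = -1 - 6 = -7)
T = -12 (T = 4*(-3) = -12)
Q = -1/6 (Q = 2/(-12) = 2*(-1/12) = -1/6 ≈ -0.16667)
X = 63 (X = -7*(-5 - 4) = -7*(-9) = 63)
Q*X = -1/6*63 = -21/2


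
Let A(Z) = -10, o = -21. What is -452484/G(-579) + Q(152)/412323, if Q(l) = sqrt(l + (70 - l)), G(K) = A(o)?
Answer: 226242/5 + sqrt(70)/412323 ≈ 45248.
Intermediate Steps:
G(K) = -10
Q(l) = sqrt(70)
-452484/G(-579) + Q(152)/412323 = -452484/(-10) + sqrt(70)/412323 = -452484*(-1/10) + sqrt(70)*(1/412323) = 226242/5 + sqrt(70)/412323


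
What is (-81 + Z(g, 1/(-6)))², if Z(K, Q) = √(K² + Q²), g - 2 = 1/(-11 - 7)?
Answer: (1458 - √1234)²/324 ≈ 6248.7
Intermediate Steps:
g = 35/18 (g = 2 + 1/(-11 - 7) = 2 + 1/(-18) = 2 - 1/18 = 35/18 ≈ 1.9444)
(-81 + Z(g, 1/(-6)))² = (-81 + √((35/18)² + (1/(-6))²))² = (-81 + √(1225/324 + (-⅙)²))² = (-81 + √(1225/324 + 1/36))² = (-81 + √(617/162))² = (-81 + √1234/18)²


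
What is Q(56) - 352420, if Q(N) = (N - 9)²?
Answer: -350211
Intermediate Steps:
Q(N) = (-9 + N)²
Q(56) - 352420 = (-9 + 56)² - 352420 = 47² - 352420 = 2209 - 352420 = -350211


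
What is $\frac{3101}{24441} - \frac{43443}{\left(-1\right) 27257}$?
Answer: $\frac{1146314320}{666188337} \approx 1.7207$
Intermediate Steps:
$\frac{3101}{24441} - \frac{43443}{\left(-1\right) 27257} = 3101 \cdot \frac{1}{24441} - \frac{43443}{-27257} = \frac{3101}{24441} - - \frac{43443}{27257} = \frac{3101}{24441} + \frac{43443}{27257} = \frac{1146314320}{666188337}$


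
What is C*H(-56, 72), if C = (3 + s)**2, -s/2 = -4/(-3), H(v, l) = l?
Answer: 8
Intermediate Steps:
s = -8/3 (s = -(-8)/(-3) = -(-8)*(-1)/3 = -2*4/3 = -8/3 ≈ -2.6667)
C = 1/9 (C = (3 - 8/3)**2 = (1/3)**2 = 1/9 ≈ 0.11111)
C*H(-56, 72) = (1/9)*72 = 8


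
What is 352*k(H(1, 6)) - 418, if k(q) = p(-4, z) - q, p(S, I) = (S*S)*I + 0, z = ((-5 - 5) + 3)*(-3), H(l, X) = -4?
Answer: 119262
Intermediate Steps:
z = 21 (z = (-10 + 3)*(-3) = -7*(-3) = 21)
p(S, I) = I*S**2 (p(S, I) = S**2*I + 0 = I*S**2 + 0 = I*S**2)
k(q) = 336 - q (k(q) = 21*(-4)**2 - q = 21*16 - q = 336 - q)
352*k(H(1, 6)) - 418 = 352*(336 - 1*(-4)) - 418 = 352*(336 + 4) - 418 = 352*340 - 418 = 119680 - 418 = 119262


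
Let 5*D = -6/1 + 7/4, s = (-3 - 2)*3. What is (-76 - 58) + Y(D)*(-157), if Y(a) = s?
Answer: 2221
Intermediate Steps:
s = -15 (s = -5*3 = -15)
D = -17/20 (D = (-6/1 + 7/4)/5 = (-6*1 + 7*(¼))/5 = (-6 + 7/4)/5 = (⅕)*(-17/4) = -17/20 ≈ -0.85000)
Y(a) = -15
(-76 - 58) + Y(D)*(-157) = (-76 - 58) - 15*(-157) = -134 + 2355 = 2221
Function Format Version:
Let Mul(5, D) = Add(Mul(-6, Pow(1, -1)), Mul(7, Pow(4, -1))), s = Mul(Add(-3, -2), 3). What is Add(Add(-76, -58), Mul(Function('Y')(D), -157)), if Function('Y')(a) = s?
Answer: 2221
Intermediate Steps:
s = -15 (s = Mul(-5, 3) = -15)
D = Rational(-17, 20) (D = Mul(Rational(1, 5), Add(Mul(-6, Pow(1, -1)), Mul(7, Pow(4, -1)))) = Mul(Rational(1, 5), Add(Mul(-6, 1), Mul(7, Rational(1, 4)))) = Mul(Rational(1, 5), Add(-6, Rational(7, 4))) = Mul(Rational(1, 5), Rational(-17, 4)) = Rational(-17, 20) ≈ -0.85000)
Function('Y')(a) = -15
Add(Add(-76, -58), Mul(Function('Y')(D), -157)) = Add(Add(-76, -58), Mul(-15, -157)) = Add(-134, 2355) = 2221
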